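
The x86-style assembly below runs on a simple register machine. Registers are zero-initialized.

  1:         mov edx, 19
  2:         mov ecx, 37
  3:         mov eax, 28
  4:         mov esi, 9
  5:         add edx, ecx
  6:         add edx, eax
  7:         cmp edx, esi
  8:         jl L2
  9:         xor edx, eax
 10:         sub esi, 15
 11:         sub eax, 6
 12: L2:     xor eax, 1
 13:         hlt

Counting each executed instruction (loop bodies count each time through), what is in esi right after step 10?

-6

after mov edx, 19: edx=19
after mov ecx, 37: ecx=37
after mov eax, 28: eax=28
after mov esi, 9: esi=9
after add edx, ecx: edx=19+37=56
after add edx, eax: edx=56+28=84
cmp edx, esi  (cmp 84,9)
jl L2: not taken
after xor edx, eax: edx=84^28=72
after sub esi, 15: esi=9-15=-6
After step 10: esi = -6.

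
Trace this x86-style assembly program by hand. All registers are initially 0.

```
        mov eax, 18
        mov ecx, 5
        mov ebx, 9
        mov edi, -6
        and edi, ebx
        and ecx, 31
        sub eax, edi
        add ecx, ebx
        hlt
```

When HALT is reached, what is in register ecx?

14

eax=18
ecx=5
ebx=9
edi=-6
edi=(-6)&9=8
ecx=5&31=5
eax=18-8=10
ecx=5+9=14
halt.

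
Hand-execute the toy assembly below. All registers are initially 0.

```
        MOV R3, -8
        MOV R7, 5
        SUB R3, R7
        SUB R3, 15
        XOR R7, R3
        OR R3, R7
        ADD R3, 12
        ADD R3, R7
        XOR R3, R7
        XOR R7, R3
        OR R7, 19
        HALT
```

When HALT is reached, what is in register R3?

51

after MOV R3, -8: R3=-8
after MOV R7, 5: R7=5
after SUB R3, R7: R3=(-8)-5=-13
after SUB R3, 15: R3=(-13)-15=-28
after XOR R7, R3: R7=5^(-28)=-31
after OR R3, R7: R3=(-28)|(-31)=-27
after ADD R3, 12: R3=(-27)+12=-15
after ADD R3, R7: R3=(-15)+(-31)=-46
after XOR R3, R7: R3=(-46)^(-31)=51
after XOR R7, R3: R7=(-31)^51=-46
after OR R7, 19: R7=(-46)|19=-45
halt.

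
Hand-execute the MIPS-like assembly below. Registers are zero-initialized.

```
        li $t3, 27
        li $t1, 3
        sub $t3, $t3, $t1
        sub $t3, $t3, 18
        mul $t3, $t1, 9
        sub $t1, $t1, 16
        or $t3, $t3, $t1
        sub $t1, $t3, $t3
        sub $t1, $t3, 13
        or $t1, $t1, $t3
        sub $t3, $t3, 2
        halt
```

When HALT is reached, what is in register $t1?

after li $t3, 27: $t3=27
after li $t1, 3: $t1=3
after sub $t3, $t3, $t1: $t3=27-3=24
after sub $t3, $t3, 18: $t3=24-18=6
after mul $t3, $t1, 9: $t3=3*9=27
after sub $t1, $t1, 16: $t1=3-16=-13
after or $t3, $t3, $t1: $t3=27|(-13)=-5
after sub $t1, $t3, $t3: $t1=(-5)-(-5)=0
after sub $t1, $t3, 13: $t1=(-5)-13=-18
after or $t1, $t1, $t3: $t1=(-18)|(-5)=-1
after sub $t3, $t3, 2: $t3=(-5)-2=-7
halt.

-1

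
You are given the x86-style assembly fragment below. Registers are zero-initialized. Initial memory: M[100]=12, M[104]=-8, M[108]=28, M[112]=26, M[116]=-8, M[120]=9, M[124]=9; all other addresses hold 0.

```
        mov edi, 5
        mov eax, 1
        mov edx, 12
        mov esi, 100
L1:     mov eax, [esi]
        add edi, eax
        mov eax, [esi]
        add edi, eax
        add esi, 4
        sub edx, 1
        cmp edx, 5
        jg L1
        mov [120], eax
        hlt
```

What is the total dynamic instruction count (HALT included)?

62

after mov edi, 5: edi=5
after mov eax, 1: eax=1
after mov edx, 12: edx=12
after mov esi, 100: esi=100
after mov eax, [esi]: eax=M[100]=12
after add edi, eax: edi=5+12=17
after mov eax, [esi]: eax=M[100]=12
after add edi, eax: edi=17+12=29
after add esi, 4: esi=100+4=104
after sub edx, 1: edx=12-1=11
cmp edx, 5  (cmp 11,5)
jg L1: taken
after mov eax, [esi]: eax=M[104]=-8
after add edi, eax: edi=29+(-8)=21
after mov eax, [esi]: eax=M[104]=-8
after add edi, eax: edi=21+(-8)=13
after add esi, 4: esi=104+4=108
after sub edx, 1: edx=11-1=10
cmp edx, 5  (cmp 10,5)
jg L1: taken
after mov eax, [esi]: eax=M[108]=28
after add edi, eax: edi=13+28=41
after mov eax, [esi]: eax=M[108]=28
after add edi, eax: edi=41+28=69
after add esi, 4: esi=108+4=112
after sub edx, 1: edx=10-1=9
cmp edx, 5  (cmp 9,5)
jg L1: taken
after mov eax, [esi]: eax=M[112]=26
after add edi, eax: edi=69+26=95
after mov eax, [esi]: eax=M[112]=26
after add edi, eax: edi=95+26=121
after add esi, 4: esi=112+4=116
after sub edx, 1: edx=9-1=8
cmp edx, 5  (cmp 8,5)
jg L1: taken
after mov eax, [esi]: eax=M[116]=-8
after add edi, eax: edi=121+(-8)=113
after mov eax, [esi]: eax=M[116]=-8
after add edi, eax: edi=113+(-8)=105
after add esi, 4: esi=116+4=120
after sub edx, 1: edx=8-1=7
cmp edx, 5  (cmp 7,5)
jg L1: taken
after mov eax, [esi]: eax=M[120]=9
after add edi, eax: edi=105+9=114
after mov eax, [esi]: eax=M[120]=9
after add edi, eax: edi=114+9=123
after add esi, 4: esi=120+4=124
after sub edx, 1: edx=7-1=6
cmp edx, 5  (cmp 6,5)
jg L1: taken
after mov eax, [esi]: eax=M[124]=9
after add edi, eax: edi=123+9=132
after mov eax, [esi]: eax=M[124]=9
after add edi, eax: edi=132+9=141
after add esi, 4: esi=124+4=128
after sub edx, 1: edx=6-1=5
cmp edx, 5  (cmp 5,5)
jg L1: not taken
mov [120], eax → M[120]=9
halt.
Total executed instructions: 62.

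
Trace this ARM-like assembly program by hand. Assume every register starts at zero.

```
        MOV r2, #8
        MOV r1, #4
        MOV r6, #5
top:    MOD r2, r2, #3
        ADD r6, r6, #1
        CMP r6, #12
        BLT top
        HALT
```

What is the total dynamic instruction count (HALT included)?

32

MOV r2, #8 → r2=8
MOV r1, #4 → r1=4
MOV r6, #5 → r6=5
MOD r2, r2, #3 → r2=8%3=2
ADD r6, r6, #1 → r6=5+1=6
CMP r6, #12  (cmp 6,12)
BLT top: taken
MOD r2, r2, #3 → r2=2%3=2
ADD r6, r6, #1 → r6=6+1=7
CMP r6, #12  (cmp 7,12)
BLT top: taken
MOD r2, r2, #3 → r2=2%3=2
ADD r6, r6, #1 → r6=7+1=8
CMP r6, #12  (cmp 8,12)
BLT top: taken
MOD r2, r2, #3 → r2=2%3=2
ADD r6, r6, #1 → r6=8+1=9
CMP r6, #12  (cmp 9,12)
BLT top: taken
MOD r2, r2, #3 → r2=2%3=2
ADD r6, r6, #1 → r6=9+1=10
CMP r6, #12  (cmp 10,12)
BLT top: taken
MOD r2, r2, #3 → r2=2%3=2
ADD r6, r6, #1 → r6=10+1=11
CMP r6, #12  (cmp 11,12)
BLT top: taken
MOD r2, r2, #3 → r2=2%3=2
ADD r6, r6, #1 → r6=11+1=12
CMP r6, #12  (cmp 12,12)
BLT top: not taken
halt.
Total executed instructions: 32.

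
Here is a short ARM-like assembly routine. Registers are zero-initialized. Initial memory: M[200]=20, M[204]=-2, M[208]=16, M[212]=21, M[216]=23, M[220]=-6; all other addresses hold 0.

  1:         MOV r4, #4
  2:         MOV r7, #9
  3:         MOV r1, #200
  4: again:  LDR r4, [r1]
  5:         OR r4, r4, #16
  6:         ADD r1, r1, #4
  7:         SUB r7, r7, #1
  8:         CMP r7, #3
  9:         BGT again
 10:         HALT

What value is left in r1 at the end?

224

after MOV r4, #4: r4=4
after MOV r7, #9: r7=9
after MOV r1, #200: r1=200
after LDR r4, [r1]: r4=M[200]=20
after OR r4, r4, #16: r4=20|16=20
after ADD r1, r1, #4: r1=200+4=204
after SUB r7, r7, #1: r7=9-1=8
CMP r7, #3  (cmp 8,3)
BGT again: taken
after LDR r4, [r1]: r4=M[204]=-2
after OR r4, r4, #16: r4=(-2)|16=-2
after ADD r1, r1, #4: r1=204+4=208
after SUB r7, r7, #1: r7=8-1=7
CMP r7, #3  (cmp 7,3)
BGT again: taken
after LDR r4, [r1]: r4=M[208]=16
after OR r4, r4, #16: r4=16|16=16
after ADD r1, r1, #4: r1=208+4=212
after SUB r7, r7, #1: r7=7-1=6
CMP r7, #3  (cmp 6,3)
BGT again: taken
after LDR r4, [r1]: r4=M[212]=21
after OR r4, r4, #16: r4=21|16=21
after ADD r1, r1, #4: r1=212+4=216
after SUB r7, r7, #1: r7=6-1=5
CMP r7, #3  (cmp 5,3)
BGT again: taken
after LDR r4, [r1]: r4=M[216]=23
after OR r4, r4, #16: r4=23|16=23
after ADD r1, r1, #4: r1=216+4=220
after SUB r7, r7, #1: r7=5-1=4
CMP r7, #3  (cmp 4,3)
BGT again: taken
after LDR r4, [r1]: r4=M[220]=-6
after OR r4, r4, #16: r4=(-6)|16=-6
after ADD r1, r1, #4: r1=220+4=224
after SUB r7, r7, #1: r7=4-1=3
CMP r7, #3  (cmp 3,3)
BGT again: not taken
halt.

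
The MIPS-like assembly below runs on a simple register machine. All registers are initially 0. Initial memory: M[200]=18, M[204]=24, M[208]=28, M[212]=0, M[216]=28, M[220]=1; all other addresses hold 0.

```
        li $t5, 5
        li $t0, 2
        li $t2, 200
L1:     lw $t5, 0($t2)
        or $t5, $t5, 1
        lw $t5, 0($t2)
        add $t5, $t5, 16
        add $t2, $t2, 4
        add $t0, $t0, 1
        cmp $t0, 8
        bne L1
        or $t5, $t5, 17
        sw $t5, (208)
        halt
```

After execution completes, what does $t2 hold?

224

$t5=5
$t0=2
$t2=200
$t5=M[200]=18
$t5=18|1=19
$t5=M[200]=18
$t5=18+16=34
$t2=200+4=204
$t0=2+1=3
cmp $t0, 8  (cmp 3,8)
bne L1: taken
$t5=M[204]=24
$t5=24|1=25
$t5=M[204]=24
$t5=24+16=40
$t2=204+4=208
$t0=3+1=4
cmp $t0, 8  (cmp 4,8)
bne L1: taken
$t5=M[208]=28
$t5=28|1=29
$t5=M[208]=28
$t5=28+16=44
$t2=208+4=212
$t0=4+1=5
cmp $t0, 8  (cmp 5,8)
bne L1: taken
$t5=M[212]=0
$t5=0|1=1
$t5=M[212]=0
$t5=0+16=16
$t2=212+4=216
$t0=5+1=6
cmp $t0, 8  (cmp 6,8)
bne L1: taken
$t5=M[216]=28
$t5=28|1=29
$t5=M[216]=28
$t5=28+16=44
$t2=216+4=220
$t0=6+1=7
cmp $t0, 8  (cmp 7,8)
bne L1: taken
$t5=M[220]=1
$t5=1|1=1
$t5=M[220]=1
$t5=1+16=17
$t2=220+4=224
$t0=7+1=8
cmp $t0, 8  (cmp 8,8)
bne L1: not taken
$t5=17|17=17
sw $t5, (208) → M[208]=17
halt.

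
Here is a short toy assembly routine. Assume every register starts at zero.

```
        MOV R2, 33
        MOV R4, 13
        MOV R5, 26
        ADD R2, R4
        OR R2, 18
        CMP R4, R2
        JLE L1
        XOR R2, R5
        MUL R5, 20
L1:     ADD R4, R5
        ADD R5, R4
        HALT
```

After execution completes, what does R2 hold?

62

R2=33
R4=13
R5=26
R2=33+13=46
R2=46|18=62
CMP R4, R2  (cmp 13,62)
JLE L1: taken
R4=13+26=39
R5=26+39=65
halt.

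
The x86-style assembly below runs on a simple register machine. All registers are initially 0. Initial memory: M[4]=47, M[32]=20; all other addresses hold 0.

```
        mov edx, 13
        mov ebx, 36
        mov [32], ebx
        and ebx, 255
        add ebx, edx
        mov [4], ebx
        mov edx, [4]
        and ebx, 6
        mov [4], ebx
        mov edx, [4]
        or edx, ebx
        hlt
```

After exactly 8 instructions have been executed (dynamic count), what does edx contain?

edx=13
ebx=36
mov [32], ebx → M[32]=36
ebx=36&255=36
ebx=36+13=49
mov [4], ebx → M[4]=49
edx=M[4]=49
ebx=49&6=0
After step 8: edx = 49.

49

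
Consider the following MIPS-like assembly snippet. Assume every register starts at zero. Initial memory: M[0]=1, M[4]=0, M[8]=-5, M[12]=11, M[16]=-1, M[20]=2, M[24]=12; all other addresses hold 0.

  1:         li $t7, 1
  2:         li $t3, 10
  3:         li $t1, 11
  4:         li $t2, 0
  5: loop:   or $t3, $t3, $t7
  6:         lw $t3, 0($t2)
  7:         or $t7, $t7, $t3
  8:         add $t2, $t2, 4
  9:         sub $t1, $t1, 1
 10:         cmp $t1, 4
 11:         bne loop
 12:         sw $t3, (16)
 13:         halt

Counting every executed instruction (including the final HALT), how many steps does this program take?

$t7=1
$t3=10
$t1=11
$t2=0
$t3=10|1=11
$t3=M[0]=1
$t7=1|1=1
$t2=0+4=4
$t1=11-1=10
cmp $t1, 4  (cmp 10,4)
bne loop: taken
$t3=1|1=1
$t3=M[4]=0
$t7=1|0=1
$t2=4+4=8
$t1=10-1=9
cmp $t1, 4  (cmp 9,4)
bne loop: taken
$t3=0|1=1
$t3=M[8]=-5
$t7=1|(-5)=-5
$t2=8+4=12
$t1=9-1=8
cmp $t1, 4  (cmp 8,4)
bne loop: taken
$t3=(-5)|(-5)=-5
$t3=M[12]=11
$t7=(-5)|11=-5
$t2=12+4=16
$t1=8-1=7
cmp $t1, 4  (cmp 7,4)
bne loop: taken
$t3=11|(-5)=-5
$t3=M[16]=-1
$t7=(-5)|(-1)=-1
$t2=16+4=20
$t1=7-1=6
cmp $t1, 4  (cmp 6,4)
bne loop: taken
$t3=(-1)|(-1)=-1
$t3=M[20]=2
$t7=(-1)|2=-1
$t2=20+4=24
$t1=6-1=5
cmp $t1, 4  (cmp 5,4)
bne loop: taken
$t3=2|(-1)=-1
$t3=M[24]=12
$t7=(-1)|12=-1
$t2=24+4=28
$t1=5-1=4
cmp $t1, 4  (cmp 4,4)
bne loop: not taken
sw $t3, (16) → M[16]=12
halt.
Total executed instructions: 55.

55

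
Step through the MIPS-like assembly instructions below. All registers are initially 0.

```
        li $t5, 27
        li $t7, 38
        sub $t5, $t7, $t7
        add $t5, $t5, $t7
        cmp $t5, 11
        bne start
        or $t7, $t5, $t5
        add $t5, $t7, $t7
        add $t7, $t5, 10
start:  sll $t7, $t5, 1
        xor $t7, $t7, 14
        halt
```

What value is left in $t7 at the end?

66

after li $t5, 27: $t5=27
after li $t7, 38: $t7=38
after sub $t5, $t7, $t7: $t5=38-38=0
after add $t5, $t5, $t7: $t5=0+38=38
cmp $t5, 11  (cmp 38,11)
bne start: taken
after sll $t7, $t5, 1: $t7=38<<1=76
after xor $t7, $t7, 14: $t7=76^14=66
halt.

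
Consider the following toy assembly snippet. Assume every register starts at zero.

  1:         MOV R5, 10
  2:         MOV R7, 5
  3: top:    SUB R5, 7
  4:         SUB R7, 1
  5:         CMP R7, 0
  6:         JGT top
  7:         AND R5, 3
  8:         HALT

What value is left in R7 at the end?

R5=10
R7=5
R5=10-7=3
R7=5-1=4
CMP R7, 0  (cmp 4,0)
JGT top: taken
R5=3-7=-4
R7=4-1=3
CMP R7, 0  (cmp 3,0)
JGT top: taken
R5=(-4)-7=-11
R7=3-1=2
CMP R7, 0  (cmp 2,0)
JGT top: taken
R5=(-11)-7=-18
R7=2-1=1
CMP R7, 0  (cmp 1,0)
JGT top: taken
R5=(-18)-7=-25
R7=1-1=0
CMP R7, 0  (cmp 0,0)
JGT top: not taken
R5=(-25)&3=3
halt.

0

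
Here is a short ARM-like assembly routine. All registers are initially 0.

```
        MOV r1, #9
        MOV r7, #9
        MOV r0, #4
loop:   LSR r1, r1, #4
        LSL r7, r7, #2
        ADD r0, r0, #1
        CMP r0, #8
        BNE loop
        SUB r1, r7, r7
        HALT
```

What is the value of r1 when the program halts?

0

after MOV r1, #9: r1=9
after MOV r7, #9: r7=9
after MOV r0, #4: r0=4
after LSR r1, r1, #4: r1=9>>4=0
after LSL r7, r7, #2: r7=9<<2=36
after ADD r0, r0, #1: r0=4+1=5
CMP r0, #8  (cmp 5,8)
BNE loop: taken
after LSR r1, r1, #4: r1=0>>4=0
after LSL r7, r7, #2: r7=36<<2=144
after ADD r0, r0, #1: r0=5+1=6
CMP r0, #8  (cmp 6,8)
BNE loop: taken
after LSR r1, r1, #4: r1=0>>4=0
after LSL r7, r7, #2: r7=144<<2=576
after ADD r0, r0, #1: r0=6+1=7
CMP r0, #8  (cmp 7,8)
BNE loop: taken
after LSR r1, r1, #4: r1=0>>4=0
after LSL r7, r7, #2: r7=576<<2=2304
after ADD r0, r0, #1: r0=7+1=8
CMP r0, #8  (cmp 8,8)
BNE loop: not taken
after SUB r1, r7, r7: r1=2304-2304=0
halt.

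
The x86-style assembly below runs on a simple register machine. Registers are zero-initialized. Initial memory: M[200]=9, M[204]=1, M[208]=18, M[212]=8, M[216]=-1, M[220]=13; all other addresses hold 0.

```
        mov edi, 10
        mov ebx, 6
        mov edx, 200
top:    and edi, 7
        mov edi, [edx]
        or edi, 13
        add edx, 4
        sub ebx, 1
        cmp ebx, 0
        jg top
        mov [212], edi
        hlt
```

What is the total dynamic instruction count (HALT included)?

edi=10
ebx=6
edx=200
edi=10&7=2
edi=M[200]=9
edi=9|13=13
edx=200+4=204
ebx=6-1=5
cmp ebx, 0  (cmp 5,0)
jg top: taken
edi=13&7=5
edi=M[204]=1
edi=1|13=13
edx=204+4=208
ebx=5-1=4
cmp ebx, 0  (cmp 4,0)
jg top: taken
edi=13&7=5
edi=M[208]=18
edi=18|13=31
edx=208+4=212
ebx=4-1=3
cmp ebx, 0  (cmp 3,0)
jg top: taken
edi=31&7=7
edi=M[212]=8
edi=8|13=13
edx=212+4=216
ebx=3-1=2
cmp ebx, 0  (cmp 2,0)
jg top: taken
edi=13&7=5
edi=M[216]=-1
edi=(-1)|13=-1
edx=216+4=220
ebx=2-1=1
cmp ebx, 0  (cmp 1,0)
jg top: taken
edi=(-1)&7=7
edi=M[220]=13
edi=13|13=13
edx=220+4=224
ebx=1-1=0
cmp ebx, 0  (cmp 0,0)
jg top: not taken
mov [212], edi → M[212]=13
halt.
Total executed instructions: 47.

47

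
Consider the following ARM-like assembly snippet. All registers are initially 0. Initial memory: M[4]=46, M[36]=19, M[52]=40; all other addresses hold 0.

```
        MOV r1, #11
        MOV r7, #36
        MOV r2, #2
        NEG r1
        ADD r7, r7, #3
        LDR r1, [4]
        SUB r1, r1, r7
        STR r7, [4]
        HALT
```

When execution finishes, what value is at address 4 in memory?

r1=11
r7=36
r2=2
r1=-(11)=-11
r7=36+3=39
r1=M[4]=46
r1=46-39=7
STR r7, [4] → M[4]=39
halt.

39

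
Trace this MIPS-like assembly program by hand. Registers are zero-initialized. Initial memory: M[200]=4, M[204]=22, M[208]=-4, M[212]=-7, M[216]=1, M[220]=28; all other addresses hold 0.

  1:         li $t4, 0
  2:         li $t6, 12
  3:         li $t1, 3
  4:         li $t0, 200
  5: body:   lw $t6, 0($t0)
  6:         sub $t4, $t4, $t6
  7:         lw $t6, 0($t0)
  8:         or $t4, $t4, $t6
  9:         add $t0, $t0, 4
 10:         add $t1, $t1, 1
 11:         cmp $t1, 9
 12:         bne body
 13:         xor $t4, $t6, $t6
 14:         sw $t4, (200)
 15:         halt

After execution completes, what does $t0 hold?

224

li $t4, 0 → $t4=0
li $t6, 12 → $t6=12
li $t1, 3 → $t1=3
li $t0, 200 → $t0=200
lw $t6, 0($t0) → $t6=M[200]=4
sub $t4, $t4, $t6 → $t4=0-4=-4
lw $t6, 0($t0) → $t6=M[200]=4
or $t4, $t4, $t6 → $t4=(-4)|4=-4
add $t0, $t0, 4 → $t0=200+4=204
add $t1, $t1, 1 → $t1=3+1=4
cmp $t1, 9  (cmp 4,9)
bne body: taken
lw $t6, 0($t0) → $t6=M[204]=22
sub $t4, $t4, $t6 → $t4=(-4)-22=-26
lw $t6, 0($t0) → $t6=M[204]=22
or $t4, $t4, $t6 → $t4=(-26)|22=-10
add $t0, $t0, 4 → $t0=204+4=208
add $t1, $t1, 1 → $t1=4+1=5
cmp $t1, 9  (cmp 5,9)
bne body: taken
lw $t6, 0($t0) → $t6=M[208]=-4
sub $t4, $t4, $t6 → $t4=(-10)-(-4)=-6
lw $t6, 0($t0) → $t6=M[208]=-4
or $t4, $t4, $t6 → $t4=(-6)|(-4)=-2
add $t0, $t0, 4 → $t0=208+4=212
add $t1, $t1, 1 → $t1=5+1=6
cmp $t1, 9  (cmp 6,9)
bne body: taken
lw $t6, 0($t0) → $t6=M[212]=-7
sub $t4, $t4, $t6 → $t4=(-2)-(-7)=5
lw $t6, 0($t0) → $t6=M[212]=-7
or $t4, $t4, $t6 → $t4=5|(-7)=-3
add $t0, $t0, 4 → $t0=212+4=216
add $t1, $t1, 1 → $t1=6+1=7
cmp $t1, 9  (cmp 7,9)
bne body: taken
lw $t6, 0($t0) → $t6=M[216]=1
sub $t4, $t4, $t6 → $t4=(-3)-1=-4
lw $t6, 0($t0) → $t6=M[216]=1
or $t4, $t4, $t6 → $t4=(-4)|1=-3
add $t0, $t0, 4 → $t0=216+4=220
add $t1, $t1, 1 → $t1=7+1=8
cmp $t1, 9  (cmp 8,9)
bne body: taken
lw $t6, 0($t0) → $t6=M[220]=28
sub $t4, $t4, $t6 → $t4=(-3)-28=-31
lw $t6, 0($t0) → $t6=M[220]=28
or $t4, $t4, $t6 → $t4=(-31)|28=-3
add $t0, $t0, 4 → $t0=220+4=224
add $t1, $t1, 1 → $t1=8+1=9
cmp $t1, 9  (cmp 9,9)
bne body: not taken
xor $t4, $t6, $t6 → $t4=28^28=0
sw $t4, (200) → M[200]=0
halt.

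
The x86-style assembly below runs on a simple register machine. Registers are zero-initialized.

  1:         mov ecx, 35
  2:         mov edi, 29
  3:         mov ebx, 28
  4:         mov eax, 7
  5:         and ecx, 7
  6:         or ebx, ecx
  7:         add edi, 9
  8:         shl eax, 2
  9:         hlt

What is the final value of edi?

after mov ecx, 35: ecx=35
after mov edi, 29: edi=29
after mov ebx, 28: ebx=28
after mov eax, 7: eax=7
after and ecx, 7: ecx=35&7=3
after or ebx, ecx: ebx=28|3=31
after add edi, 9: edi=29+9=38
after shl eax, 2: eax=7<<2=28
halt.

38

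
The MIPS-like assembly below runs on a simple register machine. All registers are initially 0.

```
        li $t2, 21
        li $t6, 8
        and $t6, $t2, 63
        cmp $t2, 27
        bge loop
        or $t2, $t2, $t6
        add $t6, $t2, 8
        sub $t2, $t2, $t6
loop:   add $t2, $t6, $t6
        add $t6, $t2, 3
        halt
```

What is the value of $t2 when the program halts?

58

after li $t2, 21: $t2=21
after li $t6, 8: $t6=8
after and $t6, $t2, 63: $t6=21&63=21
cmp $t2, 27  (cmp 21,27)
bge loop: not taken
after or $t2, $t2, $t6: $t2=21|21=21
after add $t6, $t2, 8: $t6=21+8=29
after sub $t2, $t2, $t6: $t2=21-29=-8
after add $t2, $t6, $t6: $t2=29+29=58
after add $t6, $t2, 3: $t6=58+3=61
halt.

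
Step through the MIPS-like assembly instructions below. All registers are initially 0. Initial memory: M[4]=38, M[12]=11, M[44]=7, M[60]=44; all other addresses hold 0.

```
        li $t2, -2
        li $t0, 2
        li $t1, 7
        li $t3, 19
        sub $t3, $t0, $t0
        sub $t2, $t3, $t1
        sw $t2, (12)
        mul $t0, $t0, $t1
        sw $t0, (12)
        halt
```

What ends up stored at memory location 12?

after li $t2, -2: $t2=-2
after li $t0, 2: $t0=2
after li $t1, 7: $t1=7
after li $t3, 19: $t3=19
after sub $t3, $t0, $t0: $t3=2-2=0
after sub $t2, $t3, $t1: $t2=0-7=-7
sw $t2, (12) → M[12]=-7
after mul $t0, $t0, $t1: $t0=2*7=14
sw $t0, (12) → M[12]=14
halt.

14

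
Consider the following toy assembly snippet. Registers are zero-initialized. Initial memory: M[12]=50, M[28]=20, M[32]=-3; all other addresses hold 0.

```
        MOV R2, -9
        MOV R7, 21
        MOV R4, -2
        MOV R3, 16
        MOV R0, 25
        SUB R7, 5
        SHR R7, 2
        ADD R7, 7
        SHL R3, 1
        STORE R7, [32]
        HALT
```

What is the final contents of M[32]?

R2=-9
R7=21
R4=-2
R3=16
R0=25
R7=21-5=16
R7=16>>2=4
R7=4+7=11
R3=16<<1=32
STORE R7, [32] → M[32]=11
halt.

11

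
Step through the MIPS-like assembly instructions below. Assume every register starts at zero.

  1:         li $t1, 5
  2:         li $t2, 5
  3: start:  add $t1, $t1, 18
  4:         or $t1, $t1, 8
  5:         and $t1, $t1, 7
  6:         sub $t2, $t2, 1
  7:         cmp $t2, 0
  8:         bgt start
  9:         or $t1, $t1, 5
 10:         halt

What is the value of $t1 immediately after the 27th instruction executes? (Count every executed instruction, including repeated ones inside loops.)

23

after li $t1, 5: $t1=5
after li $t2, 5: $t2=5
after add $t1, $t1, 18: $t1=5+18=23
after or $t1, $t1, 8: $t1=23|8=31
after and $t1, $t1, 7: $t1=31&7=7
after sub $t2, $t2, 1: $t2=5-1=4
cmp $t2, 0  (cmp 4,0)
bgt start: taken
after add $t1, $t1, 18: $t1=7+18=25
after or $t1, $t1, 8: $t1=25|8=25
after and $t1, $t1, 7: $t1=25&7=1
after sub $t2, $t2, 1: $t2=4-1=3
cmp $t2, 0  (cmp 3,0)
bgt start: taken
after add $t1, $t1, 18: $t1=1+18=19
after or $t1, $t1, 8: $t1=19|8=27
after and $t1, $t1, 7: $t1=27&7=3
after sub $t2, $t2, 1: $t2=3-1=2
cmp $t2, 0  (cmp 2,0)
bgt start: taken
after add $t1, $t1, 18: $t1=3+18=21
after or $t1, $t1, 8: $t1=21|8=29
after and $t1, $t1, 7: $t1=29&7=5
after sub $t2, $t2, 1: $t2=2-1=1
cmp $t2, 0  (cmp 1,0)
bgt start: taken
after add $t1, $t1, 18: $t1=5+18=23
After step 27: $t1 = 23.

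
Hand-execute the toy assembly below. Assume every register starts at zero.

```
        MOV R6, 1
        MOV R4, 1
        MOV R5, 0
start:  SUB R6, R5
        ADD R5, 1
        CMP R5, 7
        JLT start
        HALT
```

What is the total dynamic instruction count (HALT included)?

after MOV R6, 1: R6=1
after MOV R4, 1: R4=1
after MOV R5, 0: R5=0
after SUB R6, R5: R6=1-0=1
after ADD R5, 1: R5=0+1=1
CMP R5, 7  (cmp 1,7)
JLT start: taken
after SUB R6, R5: R6=1-1=0
after ADD R5, 1: R5=1+1=2
CMP R5, 7  (cmp 2,7)
JLT start: taken
after SUB R6, R5: R6=0-2=-2
after ADD R5, 1: R5=2+1=3
CMP R5, 7  (cmp 3,7)
JLT start: taken
after SUB R6, R5: R6=(-2)-3=-5
after ADD R5, 1: R5=3+1=4
CMP R5, 7  (cmp 4,7)
JLT start: taken
after SUB R6, R5: R6=(-5)-4=-9
after ADD R5, 1: R5=4+1=5
CMP R5, 7  (cmp 5,7)
JLT start: taken
after SUB R6, R5: R6=(-9)-5=-14
after ADD R5, 1: R5=5+1=6
CMP R5, 7  (cmp 6,7)
JLT start: taken
after SUB R6, R5: R6=(-14)-6=-20
after ADD R5, 1: R5=6+1=7
CMP R5, 7  (cmp 7,7)
JLT start: not taken
halt.
Total executed instructions: 32.

32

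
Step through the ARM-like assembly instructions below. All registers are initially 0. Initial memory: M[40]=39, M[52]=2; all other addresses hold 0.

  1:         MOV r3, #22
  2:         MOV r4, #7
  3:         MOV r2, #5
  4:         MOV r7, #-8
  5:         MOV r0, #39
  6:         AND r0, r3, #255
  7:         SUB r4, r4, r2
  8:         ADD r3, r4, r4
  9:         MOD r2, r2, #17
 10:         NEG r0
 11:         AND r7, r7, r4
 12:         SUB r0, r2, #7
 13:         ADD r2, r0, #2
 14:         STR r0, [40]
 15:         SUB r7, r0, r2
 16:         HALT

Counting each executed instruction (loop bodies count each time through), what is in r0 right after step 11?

-22

r3=22
r4=7
r2=5
r7=-8
r0=39
r0=22&255=22
r4=7-5=2
r3=2+2=4
r2=5%17=5
r0=-(22)=-22
r7=(-8)&2=0
After step 11: r0 = -22.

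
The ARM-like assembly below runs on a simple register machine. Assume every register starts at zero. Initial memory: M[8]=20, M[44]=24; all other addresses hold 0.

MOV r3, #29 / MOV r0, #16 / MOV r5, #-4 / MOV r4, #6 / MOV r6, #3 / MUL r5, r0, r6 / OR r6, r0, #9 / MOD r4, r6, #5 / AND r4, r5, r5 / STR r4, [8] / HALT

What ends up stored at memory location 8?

48

after MOV r3, #29: r3=29
after MOV r0, #16: r0=16
after MOV r5, #-4: r5=-4
after MOV r4, #6: r4=6
after MOV r6, #3: r6=3
after MUL r5, r0, r6: r5=16*3=48
after OR r6, r0, #9: r6=16|9=25
after MOD r4, r6, #5: r4=25%5=0
after AND r4, r5, r5: r4=48&48=48
STR r4, [8] → M[8]=48
halt.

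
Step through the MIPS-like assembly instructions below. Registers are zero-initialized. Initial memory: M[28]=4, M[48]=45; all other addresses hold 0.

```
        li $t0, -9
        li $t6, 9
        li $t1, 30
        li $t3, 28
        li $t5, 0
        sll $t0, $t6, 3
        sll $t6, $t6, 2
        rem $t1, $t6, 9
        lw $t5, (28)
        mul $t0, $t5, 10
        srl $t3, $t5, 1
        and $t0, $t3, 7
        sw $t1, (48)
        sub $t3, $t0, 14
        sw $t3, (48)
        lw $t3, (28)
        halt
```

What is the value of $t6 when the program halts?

36

after li $t0, -9: $t0=-9
after li $t6, 9: $t6=9
after li $t1, 30: $t1=30
after li $t3, 28: $t3=28
after li $t5, 0: $t5=0
after sll $t0, $t6, 3: $t0=9<<3=72
after sll $t6, $t6, 2: $t6=9<<2=36
after rem $t1, $t6, 9: $t1=36%9=0
after lw $t5, (28): $t5=M[28]=4
after mul $t0, $t5, 10: $t0=4*10=40
after srl $t3, $t5, 1: $t3=4>>1=2
after and $t0, $t3, 7: $t0=2&7=2
sw $t1, (48) → M[48]=0
after sub $t3, $t0, 14: $t3=2-14=-12
sw $t3, (48) → M[48]=-12
after lw $t3, (28): $t3=M[28]=4
halt.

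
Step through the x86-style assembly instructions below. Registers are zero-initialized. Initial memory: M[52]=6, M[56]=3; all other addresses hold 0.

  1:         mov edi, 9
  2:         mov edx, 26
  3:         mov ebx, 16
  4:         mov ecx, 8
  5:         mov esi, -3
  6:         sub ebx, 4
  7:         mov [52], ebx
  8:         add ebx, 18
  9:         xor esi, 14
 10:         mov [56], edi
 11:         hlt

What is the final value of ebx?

30

edi=9
edx=26
ebx=16
ecx=8
esi=-3
ebx=16-4=12
mov [52], ebx → M[52]=12
ebx=12+18=30
esi=(-3)^14=-13
mov [56], edi → M[56]=9
halt.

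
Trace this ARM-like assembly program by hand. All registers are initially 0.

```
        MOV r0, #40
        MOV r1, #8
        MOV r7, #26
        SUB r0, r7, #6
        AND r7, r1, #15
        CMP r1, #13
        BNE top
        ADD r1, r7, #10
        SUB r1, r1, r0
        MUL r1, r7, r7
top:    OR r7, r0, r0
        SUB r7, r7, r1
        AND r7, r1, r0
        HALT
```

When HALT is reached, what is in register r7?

0

r0=40
r1=8
r7=26
r0=26-6=20
r7=8&15=8
CMP r1, #13  (cmp 8,13)
BNE top: taken
r7=20|20=20
r7=20-8=12
r7=8&20=0
halt.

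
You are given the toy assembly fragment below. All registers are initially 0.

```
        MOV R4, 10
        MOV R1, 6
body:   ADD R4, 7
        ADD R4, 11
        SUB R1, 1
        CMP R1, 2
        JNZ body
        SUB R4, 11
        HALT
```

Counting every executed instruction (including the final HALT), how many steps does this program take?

after MOV R4, 10: R4=10
after MOV R1, 6: R1=6
after ADD R4, 7: R4=10+7=17
after ADD R4, 11: R4=17+11=28
after SUB R1, 1: R1=6-1=5
CMP R1, 2  (cmp 5,2)
JNZ body: taken
after ADD R4, 7: R4=28+7=35
after ADD R4, 11: R4=35+11=46
after SUB R1, 1: R1=5-1=4
CMP R1, 2  (cmp 4,2)
JNZ body: taken
after ADD R4, 7: R4=46+7=53
after ADD R4, 11: R4=53+11=64
after SUB R1, 1: R1=4-1=3
CMP R1, 2  (cmp 3,2)
JNZ body: taken
after ADD R4, 7: R4=64+7=71
after ADD R4, 11: R4=71+11=82
after SUB R1, 1: R1=3-1=2
CMP R1, 2  (cmp 2,2)
JNZ body: not taken
after SUB R4, 11: R4=82-11=71
halt.
Total executed instructions: 24.

24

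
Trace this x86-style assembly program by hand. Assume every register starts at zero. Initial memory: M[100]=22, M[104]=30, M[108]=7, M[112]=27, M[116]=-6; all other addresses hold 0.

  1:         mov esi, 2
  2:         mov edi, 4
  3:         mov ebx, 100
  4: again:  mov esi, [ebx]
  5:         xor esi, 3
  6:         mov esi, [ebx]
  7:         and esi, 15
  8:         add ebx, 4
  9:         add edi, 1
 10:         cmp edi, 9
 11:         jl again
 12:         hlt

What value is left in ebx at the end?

120

esi=2
edi=4
ebx=100
esi=M[100]=22
esi=22^3=21
esi=M[100]=22
esi=22&15=6
ebx=100+4=104
edi=4+1=5
cmp edi, 9  (cmp 5,9)
jl again: taken
esi=M[104]=30
esi=30^3=29
esi=M[104]=30
esi=30&15=14
ebx=104+4=108
edi=5+1=6
cmp edi, 9  (cmp 6,9)
jl again: taken
esi=M[108]=7
esi=7^3=4
esi=M[108]=7
esi=7&15=7
ebx=108+4=112
edi=6+1=7
cmp edi, 9  (cmp 7,9)
jl again: taken
esi=M[112]=27
esi=27^3=24
esi=M[112]=27
esi=27&15=11
ebx=112+4=116
edi=7+1=8
cmp edi, 9  (cmp 8,9)
jl again: taken
esi=M[116]=-6
esi=(-6)^3=-7
esi=M[116]=-6
esi=(-6)&15=10
ebx=116+4=120
edi=8+1=9
cmp edi, 9  (cmp 9,9)
jl again: not taken
halt.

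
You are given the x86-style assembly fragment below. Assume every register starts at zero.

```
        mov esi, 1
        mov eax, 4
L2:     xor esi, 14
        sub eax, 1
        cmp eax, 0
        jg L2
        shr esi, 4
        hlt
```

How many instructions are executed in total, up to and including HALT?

after mov esi, 1: esi=1
after mov eax, 4: eax=4
after xor esi, 14: esi=1^14=15
after sub eax, 1: eax=4-1=3
cmp eax, 0  (cmp 3,0)
jg L2: taken
after xor esi, 14: esi=15^14=1
after sub eax, 1: eax=3-1=2
cmp eax, 0  (cmp 2,0)
jg L2: taken
after xor esi, 14: esi=1^14=15
after sub eax, 1: eax=2-1=1
cmp eax, 0  (cmp 1,0)
jg L2: taken
after xor esi, 14: esi=15^14=1
after sub eax, 1: eax=1-1=0
cmp eax, 0  (cmp 0,0)
jg L2: not taken
after shr esi, 4: esi=1>>4=0
halt.
Total executed instructions: 20.

20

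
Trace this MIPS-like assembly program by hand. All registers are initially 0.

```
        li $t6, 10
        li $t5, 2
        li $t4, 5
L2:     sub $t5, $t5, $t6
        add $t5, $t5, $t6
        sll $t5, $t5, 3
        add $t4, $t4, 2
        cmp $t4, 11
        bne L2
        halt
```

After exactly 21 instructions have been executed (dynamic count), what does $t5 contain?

after li $t6, 10: $t6=10
after li $t5, 2: $t5=2
after li $t4, 5: $t4=5
after sub $t5, $t5, $t6: $t5=2-10=-8
after add $t5, $t5, $t6: $t5=(-8)+10=2
after sll $t5, $t5, 3: $t5=2<<3=16
after add $t4, $t4, 2: $t4=5+2=7
cmp $t4, 11  (cmp 7,11)
bne L2: taken
after sub $t5, $t5, $t6: $t5=16-10=6
after add $t5, $t5, $t6: $t5=6+10=16
after sll $t5, $t5, 3: $t5=16<<3=128
after add $t4, $t4, 2: $t4=7+2=9
cmp $t4, 11  (cmp 9,11)
bne L2: taken
after sub $t5, $t5, $t6: $t5=128-10=118
after add $t5, $t5, $t6: $t5=118+10=128
after sll $t5, $t5, 3: $t5=128<<3=1024
after add $t4, $t4, 2: $t4=9+2=11
cmp $t4, 11  (cmp 11,11)
bne L2: not taken
After step 21: $t5 = 1024.

1024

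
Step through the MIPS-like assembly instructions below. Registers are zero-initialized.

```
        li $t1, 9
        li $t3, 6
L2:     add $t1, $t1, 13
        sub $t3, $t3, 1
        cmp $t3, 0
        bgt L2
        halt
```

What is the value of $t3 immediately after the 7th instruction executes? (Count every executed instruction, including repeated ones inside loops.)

5

li $t1, 9 → $t1=9
li $t3, 6 → $t3=6
add $t1, $t1, 13 → $t1=9+13=22
sub $t3, $t3, 1 → $t3=6-1=5
cmp $t3, 0  (cmp 5,0)
bgt L2: taken
add $t1, $t1, 13 → $t1=22+13=35
After step 7: $t3 = 5.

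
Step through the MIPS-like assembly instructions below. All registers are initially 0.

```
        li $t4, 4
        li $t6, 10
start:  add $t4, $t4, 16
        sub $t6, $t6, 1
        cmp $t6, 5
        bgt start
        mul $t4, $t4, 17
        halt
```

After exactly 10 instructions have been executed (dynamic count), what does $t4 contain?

36

after li $t4, 4: $t4=4
after li $t6, 10: $t6=10
after add $t4, $t4, 16: $t4=4+16=20
after sub $t6, $t6, 1: $t6=10-1=9
cmp $t6, 5  (cmp 9,5)
bgt start: taken
after add $t4, $t4, 16: $t4=20+16=36
after sub $t6, $t6, 1: $t6=9-1=8
cmp $t6, 5  (cmp 8,5)
bgt start: taken
After step 10: $t4 = 36.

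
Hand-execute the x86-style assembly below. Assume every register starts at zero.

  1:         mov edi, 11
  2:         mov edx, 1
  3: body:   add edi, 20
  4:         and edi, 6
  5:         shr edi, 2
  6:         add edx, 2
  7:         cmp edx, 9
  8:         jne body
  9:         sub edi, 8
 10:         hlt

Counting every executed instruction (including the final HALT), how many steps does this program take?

mov edi, 11 → edi=11
mov edx, 1 → edx=1
add edi, 20 → edi=11+20=31
and edi, 6 → edi=31&6=6
shr edi, 2 → edi=6>>2=1
add edx, 2 → edx=1+2=3
cmp edx, 9  (cmp 3,9)
jne body: taken
add edi, 20 → edi=1+20=21
and edi, 6 → edi=21&6=4
shr edi, 2 → edi=4>>2=1
add edx, 2 → edx=3+2=5
cmp edx, 9  (cmp 5,9)
jne body: taken
add edi, 20 → edi=1+20=21
and edi, 6 → edi=21&6=4
shr edi, 2 → edi=4>>2=1
add edx, 2 → edx=5+2=7
cmp edx, 9  (cmp 7,9)
jne body: taken
add edi, 20 → edi=1+20=21
and edi, 6 → edi=21&6=4
shr edi, 2 → edi=4>>2=1
add edx, 2 → edx=7+2=9
cmp edx, 9  (cmp 9,9)
jne body: not taken
sub edi, 8 → edi=1-8=-7
halt.
Total executed instructions: 28.

28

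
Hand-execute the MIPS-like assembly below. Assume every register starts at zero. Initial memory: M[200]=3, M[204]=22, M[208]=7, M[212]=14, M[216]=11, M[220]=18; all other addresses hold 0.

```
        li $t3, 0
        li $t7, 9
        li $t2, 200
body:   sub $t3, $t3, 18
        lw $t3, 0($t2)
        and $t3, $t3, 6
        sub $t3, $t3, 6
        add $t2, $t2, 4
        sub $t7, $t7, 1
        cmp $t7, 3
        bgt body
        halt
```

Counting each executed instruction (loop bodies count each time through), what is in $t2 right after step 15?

204

li $t3, 0 → $t3=0
li $t7, 9 → $t7=9
li $t2, 200 → $t2=200
sub $t3, $t3, 18 → $t3=0-18=-18
lw $t3, 0($t2) → $t3=M[200]=3
and $t3, $t3, 6 → $t3=3&6=2
sub $t3, $t3, 6 → $t3=2-6=-4
add $t2, $t2, 4 → $t2=200+4=204
sub $t7, $t7, 1 → $t7=9-1=8
cmp $t7, 3  (cmp 8,3)
bgt body: taken
sub $t3, $t3, 18 → $t3=(-4)-18=-22
lw $t3, 0($t2) → $t3=M[204]=22
and $t3, $t3, 6 → $t3=22&6=6
sub $t3, $t3, 6 → $t3=6-6=0
After step 15: $t2 = 204.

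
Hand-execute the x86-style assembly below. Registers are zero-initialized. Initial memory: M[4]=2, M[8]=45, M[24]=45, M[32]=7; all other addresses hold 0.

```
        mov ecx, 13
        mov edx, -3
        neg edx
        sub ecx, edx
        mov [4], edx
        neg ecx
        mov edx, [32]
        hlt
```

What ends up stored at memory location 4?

3

ecx=13
edx=-3
edx=-(-3)=3
ecx=13-3=10
mov [4], edx → M[4]=3
ecx=-(10)=-10
edx=M[32]=7
halt.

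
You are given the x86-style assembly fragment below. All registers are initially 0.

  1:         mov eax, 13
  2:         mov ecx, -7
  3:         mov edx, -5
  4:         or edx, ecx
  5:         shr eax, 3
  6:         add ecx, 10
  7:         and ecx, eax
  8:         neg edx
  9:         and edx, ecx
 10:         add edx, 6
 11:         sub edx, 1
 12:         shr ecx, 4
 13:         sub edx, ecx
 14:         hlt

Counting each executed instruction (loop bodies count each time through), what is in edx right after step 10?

mov eax, 13 → eax=13
mov ecx, -7 → ecx=-7
mov edx, -5 → edx=-5
or edx, ecx → edx=(-5)|(-7)=-5
shr eax, 3 → eax=13>>3=1
add ecx, 10 → ecx=(-7)+10=3
and ecx, eax → ecx=3&1=1
neg edx → edx=-(-5)=5
and edx, ecx → edx=5&1=1
add edx, 6 → edx=1+6=7
After step 10: edx = 7.

7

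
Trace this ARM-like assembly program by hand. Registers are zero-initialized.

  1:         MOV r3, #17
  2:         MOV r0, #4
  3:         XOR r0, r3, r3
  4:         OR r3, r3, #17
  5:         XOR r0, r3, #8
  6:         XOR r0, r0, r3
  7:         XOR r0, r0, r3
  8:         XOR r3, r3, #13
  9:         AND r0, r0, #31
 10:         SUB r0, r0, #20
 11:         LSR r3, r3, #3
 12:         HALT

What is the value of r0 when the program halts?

MOV r3, #17 → r3=17
MOV r0, #4 → r0=4
XOR r0, r3, r3 → r0=17^17=0
OR r3, r3, #17 → r3=17|17=17
XOR r0, r3, #8 → r0=17^8=25
XOR r0, r0, r3 → r0=25^17=8
XOR r0, r0, r3 → r0=8^17=25
XOR r3, r3, #13 → r3=17^13=28
AND r0, r0, #31 → r0=25&31=25
SUB r0, r0, #20 → r0=25-20=5
LSR r3, r3, #3 → r3=28>>3=3
halt.

5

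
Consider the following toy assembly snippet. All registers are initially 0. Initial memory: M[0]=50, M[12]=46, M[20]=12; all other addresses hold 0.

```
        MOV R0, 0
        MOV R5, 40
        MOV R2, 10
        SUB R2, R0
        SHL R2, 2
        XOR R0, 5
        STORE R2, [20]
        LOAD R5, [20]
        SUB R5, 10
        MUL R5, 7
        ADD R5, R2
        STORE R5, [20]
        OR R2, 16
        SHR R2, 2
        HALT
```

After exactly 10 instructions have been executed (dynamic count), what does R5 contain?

MOV R0, 0 → R0=0
MOV R5, 40 → R5=40
MOV R2, 10 → R2=10
SUB R2, R0 → R2=10-0=10
SHL R2, 2 → R2=10<<2=40
XOR R0, 5 → R0=0^5=5
STORE R2, [20] → M[20]=40
LOAD R5, [20] → R5=M[20]=40
SUB R5, 10 → R5=40-10=30
MUL R5, 7 → R5=30*7=210
After step 10: R5 = 210.

210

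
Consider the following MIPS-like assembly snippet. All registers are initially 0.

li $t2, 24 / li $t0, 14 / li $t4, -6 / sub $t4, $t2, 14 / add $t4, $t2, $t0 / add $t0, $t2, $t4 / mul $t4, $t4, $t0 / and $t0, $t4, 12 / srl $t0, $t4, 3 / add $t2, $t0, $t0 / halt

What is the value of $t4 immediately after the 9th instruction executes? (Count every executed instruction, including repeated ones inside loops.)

li $t2, 24 → $t2=24
li $t0, 14 → $t0=14
li $t4, -6 → $t4=-6
sub $t4, $t2, 14 → $t4=24-14=10
add $t4, $t2, $t0 → $t4=24+14=38
add $t0, $t2, $t4 → $t0=24+38=62
mul $t4, $t4, $t0 → $t4=38*62=2356
and $t0, $t4, 12 → $t0=2356&12=4
srl $t0, $t4, 3 → $t0=2356>>3=294
After step 9: $t4 = 2356.

2356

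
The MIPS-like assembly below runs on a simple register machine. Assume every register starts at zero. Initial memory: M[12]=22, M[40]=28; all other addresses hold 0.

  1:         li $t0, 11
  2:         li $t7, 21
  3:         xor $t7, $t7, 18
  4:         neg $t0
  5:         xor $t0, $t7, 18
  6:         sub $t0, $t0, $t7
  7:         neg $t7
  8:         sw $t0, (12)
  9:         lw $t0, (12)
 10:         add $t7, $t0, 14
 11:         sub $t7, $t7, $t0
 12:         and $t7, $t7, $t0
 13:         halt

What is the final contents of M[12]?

li $t0, 11 → $t0=11
li $t7, 21 → $t7=21
xor $t7, $t7, 18 → $t7=21^18=7
neg $t0 → $t0=-(11)=-11
xor $t0, $t7, 18 → $t0=7^18=21
sub $t0, $t0, $t7 → $t0=21-7=14
neg $t7 → $t7=-(7)=-7
sw $t0, (12) → M[12]=14
lw $t0, (12) → $t0=M[12]=14
add $t7, $t0, 14 → $t7=14+14=28
sub $t7, $t7, $t0 → $t7=28-14=14
and $t7, $t7, $t0 → $t7=14&14=14
halt.

14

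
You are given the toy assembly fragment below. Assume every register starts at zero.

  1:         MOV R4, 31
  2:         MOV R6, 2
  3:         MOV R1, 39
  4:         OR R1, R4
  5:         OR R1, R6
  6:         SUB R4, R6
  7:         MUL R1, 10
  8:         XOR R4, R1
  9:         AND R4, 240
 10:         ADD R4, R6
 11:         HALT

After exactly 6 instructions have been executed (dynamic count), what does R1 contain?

R4=31
R6=2
R1=39
R1=39|31=63
R1=63|2=63
R4=31-2=29
After step 6: R1 = 63.

63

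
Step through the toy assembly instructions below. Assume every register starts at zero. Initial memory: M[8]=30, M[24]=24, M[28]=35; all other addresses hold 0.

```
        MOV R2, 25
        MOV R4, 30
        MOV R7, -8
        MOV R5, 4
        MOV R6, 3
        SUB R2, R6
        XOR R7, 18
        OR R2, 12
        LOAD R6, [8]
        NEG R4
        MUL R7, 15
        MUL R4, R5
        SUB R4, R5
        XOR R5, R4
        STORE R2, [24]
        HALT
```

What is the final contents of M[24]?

30

R2=25
R4=30
R7=-8
R5=4
R6=3
R2=25-3=22
R7=(-8)^18=-22
R2=22|12=30
R6=M[8]=30
R4=-(30)=-30
R7=(-22)*15=-330
R4=(-30)*4=-120
R4=(-120)-4=-124
R5=4^(-124)=-128
STORE R2, [24] → M[24]=30
halt.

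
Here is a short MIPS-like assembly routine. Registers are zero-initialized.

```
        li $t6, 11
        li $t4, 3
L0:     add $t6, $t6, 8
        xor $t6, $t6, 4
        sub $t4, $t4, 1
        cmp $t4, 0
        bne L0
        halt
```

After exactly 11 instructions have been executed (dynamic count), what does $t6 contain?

$t6=11
$t4=3
$t6=11+8=19
$t6=19^4=23
$t4=3-1=2
cmp $t4, 0  (cmp 2,0)
bne L0: taken
$t6=23+8=31
$t6=31^4=27
$t4=2-1=1
cmp $t4, 0  (cmp 1,0)
After step 11: $t6 = 27.

27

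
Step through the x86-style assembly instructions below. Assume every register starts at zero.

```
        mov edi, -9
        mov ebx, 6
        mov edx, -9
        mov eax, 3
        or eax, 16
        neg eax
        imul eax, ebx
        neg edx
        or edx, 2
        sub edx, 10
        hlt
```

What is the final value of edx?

edi=-9
ebx=6
edx=-9
eax=3
eax=3|16=19
eax=-(19)=-19
eax=(-19)*6=-114
edx=-(-9)=9
edx=9|2=11
edx=11-10=1
halt.

1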